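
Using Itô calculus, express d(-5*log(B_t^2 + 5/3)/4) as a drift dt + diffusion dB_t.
d(-5*log(B_t^2 + 5/3)/4) = (15*(3*B_t^2 - 5)/(4*(3*B_t^2 + 5)^2)) dt + (-15*B_t/(6*B_t^2 + 10)) dB_t

Itô's formula for f(B_t) gives d f(B_t) = f'(B_t) dB_t + (1/2) f''(B_t) dt. Compute derivatives of f(x) = -5*log(x^2 + 5/3)/4:
  f'(x)  = -15*x/(6*x^2 + 10)
  f''(x) = 15*(3*x^2 - 5)/(2*(3*x^2 + 5)^2)
Substitute x = B_t and multiply the f'' term by 1/2:
  drift     = (1/2) * (15*(3*x^2 - 5)/(2*(3*x^2 + 5)^2)) evaluated at B_t = 15*(3*B_t^2 - 5)/(4*(3*B_t^2 + 5)^2)
  diffusion = (-15*x/(6*x^2 + 10)) evaluated at B_t = -15*B_t/(6*B_t^2 + 10)
Therefore d(-5*log(B_t^2 + 5/3)/4) = (15*(3*B_t^2 - 5)/(4*(3*B_t^2 + 5)^2)) dt + (-15*B_t/(6*B_t^2 + 10)) dB_t.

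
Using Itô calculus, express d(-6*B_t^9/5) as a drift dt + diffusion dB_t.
d(-6*B_t^9/5) = (-216*B_t^7/5) dt + (-54*B_t^8/5) dB_t

Itô's formula for f(B_t) gives d f(B_t) = f'(B_t) dB_t + (1/2) f''(B_t) dt. Compute derivatives of f(x) = -6*x^9/5:
  f'(x)  = -54*x^8/5
  f''(x) = -432*x^7/5
Substitute x = B_t and multiply the f'' term by 1/2:
  drift     = (1/2) * (-432*x^7/5) evaluated at B_t = -216*B_t^7/5
  diffusion = (-54*x^8/5) evaluated at B_t = -54*B_t^8/5
Therefore d(-6*B_t^9/5) = (-216*B_t^7/5) dt + (-54*B_t^8/5) dB_t.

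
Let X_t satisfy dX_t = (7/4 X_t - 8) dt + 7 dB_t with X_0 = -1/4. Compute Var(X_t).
Var(X_t) = 14*exp(7*t/2) - 14

The variance V(t) = Var(X_t) satisfies V'(t) = 2 a V(t) + c^2 with V(0) = 0 (drift coefficient is linear in X, diffusion is constant). With a = 7/4, c = 7, the solution is
  V(t) = (c^2 / (2 a)) * (exp(2 a t) - 1)
       = (7^2 / (2*(7/4))) * (exp((7/2) t) - 1)
       = 14*exp(7*t/2) - 14.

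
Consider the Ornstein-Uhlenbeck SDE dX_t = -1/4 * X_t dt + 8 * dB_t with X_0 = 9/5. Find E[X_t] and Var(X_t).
E[X_t] = 9*exp(-t/4)/5; Var(X_t) = 128 - 128*exp(-t/2)

The OU SDE dX = -theta X dt + sigma dB admits the integrating factor exp(theta t): d(exp(theta t) X_t) = sigma exp(theta t) dB_t. Integrating from 0 to t:
  X_t = x_0 * exp(-theta t) + sigma * int_0^t exp(-theta (t-s)) dB_s.
The Itô integral has mean 0 and (by the Itô isometry) variance sigma^2 * int_0^t exp(-2 theta (t - s)) ds = sigma^2 * (1 - exp(-2 theta t)) / (2 theta).
With theta = 1/4, sigma = 8, x_0 = 9/5:
  E[X_t] = 9/5 * exp(-1/4 t) = 9*exp(-t/4)/5
  Var(X_t) = (8)^2 * (1 - exp(-2*1/4 t)) / (2 * 1/4) = 128 - 128*exp(-t/2).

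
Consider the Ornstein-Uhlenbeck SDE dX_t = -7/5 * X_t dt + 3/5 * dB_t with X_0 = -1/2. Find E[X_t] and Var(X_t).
E[X_t] = -exp(-7*t/5)/2; Var(X_t) = 9/70 - 9*exp(-14*t/5)/70

The OU SDE dX = -theta X dt + sigma dB admits the integrating factor exp(theta t): d(exp(theta t) X_t) = sigma exp(theta t) dB_t. Integrating from 0 to t:
  X_t = x_0 * exp(-theta t) + sigma * int_0^t exp(-theta (t-s)) dB_s.
The Itô integral has mean 0 and (by the Itô isometry) variance sigma^2 * int_0^t exp(-2 theta (t - s)) ds = sigma^2 * (1 - exp(-2 theta t)) / (2 theta).
With theta = 7/5, sigma = 3/5, x_0 = -1/2:
  E[X_t] = -1/2 * exp(-7/5 t) = -exp(-7*t/5)/2
  Var(X_t) = (3/5)^2 * (1 - exp(-2*7/5 t)) / (2 * 7/5) = 9/70 - 9*exp(-14*t/5)/70.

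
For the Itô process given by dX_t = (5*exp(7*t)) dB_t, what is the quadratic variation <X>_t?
<X>_t = 25*exp(14*t)/14 - 25/14

For an Itô process dX_t = a(t) dt + b(t) dB_t, the quadratic variation is <X>_t = int_0^t b(s)^2 ds (the drift term does not contribute). Here b(s) = 5*exp(7*s), so
  b(s)^2 = 25*exp(14*s).
Integrating from 0 to t:
  <X>_t = int_0^t (25*exp(14*s)) ds = 25*exp(14*t)/14 - 25/14.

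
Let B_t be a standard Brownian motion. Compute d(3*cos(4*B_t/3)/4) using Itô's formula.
d(3*cos(4*B_t/3)/4) = (-2*cos(4*B_t/3)/3) dt + (-sin(4*B_t/3)) dB_t

Itô's formula for f(B_t) gives d f(B_t) = f'(B_t) dB_t + (1/2) f''(B_t) dt. Compute derivatives of f(x) = 3*cos(4*x/3)/4:
  f'(x)  = -sin(4*x/3)
  f''(x) = -4*cos(4*x/3)/3
Substitute x = B_t and multiply the f'' term by 1/2:
  drift     = (1/2) * (-4*cos(4*x/3)/3) evaluated at B_t = -2*cos(4*B_t/3)/3
  diffusion = (-sin(4*x/3)) evaluated at B_t = -sin(4*B_t/3)
Therefore d(3*cos(4*B_t/3)/4) = (-2*cos(4*B_t/3)/3) dt + (-sin(4*B_t/3)) dB_t.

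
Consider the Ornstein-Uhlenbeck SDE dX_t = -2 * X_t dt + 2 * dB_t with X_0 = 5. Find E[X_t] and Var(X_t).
E[X_t] = 5*exp(-2*t); Var(X_t) = 1 - exp(-4*t)

The OU SDE dX = -theta X dt + sigma dB admits the integrating factor exp(theta t): d(exp(theta t) X_t) = sigma exp(theta t) dB_t. Integrating from 0 to t:
  X_t = x_0 * exp(-theta t) + sigma * int_0^t exp(-theta (t-s)) dB_s.
The Itô integral has mean 0 and (by the Itô isometry) variance sigma^2 * int_0^t exp(-2 theta (t - s)) ds = sigma^2 * (1 - exp(-2 theta t)) / (2 theta).
With theta = 2, sigma = 2, x_0 = 5:
  E[X_t] = 5 * exp(-2 t) = 5*exp(-2*t)
  Var(X_t) = (2)^2 * (1 - exp(-2*2 t)) / (2 * 2) = 1 - exp(-4*t).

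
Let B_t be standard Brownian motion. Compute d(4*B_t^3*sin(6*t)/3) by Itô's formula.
d(4*B_t^3*sin(6*t)/3) = (4*B_t*(2*B_t^2*cos(6*t) + sin(6*t))) dt + (4*B_t^2*sin(6*t)) dB_t

Itô's formula for f(t, x): d f(t, B_t) = (f_t + (1/2) f_xx) dt + f_x dB_t. Compute partials of f(t, x) = 4*x^3*sin(6*t)/3:
  f_t(t,x)  = 8*x^3*cos(6*t)
  f_x(t,x)  = 4*x^2*sin(6*t)
  f_xx(t,x) = 8*x*sin(6*t)
Assemble drift = f_t + (1/2) f_xx = 4*x*(2*x^2*cos(6*t) + sin(6*t)) and diffusion = f_x = 4*x^2*sin(6*t). Substituting x = B_t:
  d(4*B_t^3*sin(6*t)/3) = (4*B_t*(2*B_t^2*cos(6*t) + sin(6*t))) dt + (4*B_t^2*sin(6*t)) dB_t.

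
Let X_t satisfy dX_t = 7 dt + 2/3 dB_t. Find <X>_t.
<X>_t = 4*t/9

For an Itô process dX_t = a(t) dt + b(t) dB_t, the quadratic variation is <X>_t = int_0^t b(s)^2 ds (the drift term does not contribute). Here b(s) = 2/3, so
  b(s)^2 = 4/9.
Integrating from 0 to t:
  <X>_t = int_0^t (4/9) ds = 4*t/9.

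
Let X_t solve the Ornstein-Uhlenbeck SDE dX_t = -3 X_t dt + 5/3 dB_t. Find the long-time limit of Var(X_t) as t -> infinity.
lim Var(X_t) = 25/54

The OU SDE dX = -theta X dt + sigma dB admits the integrating factor exp(theta t): d(exp(theta t) X_t) = sigma exp(theta t) dB_t. Integrating from 0 to t gives X_t = x_0 * exp(-theta t) + sigma * int_0^t exp(-theta (t-s)) dB_s for any initial x_0. The Itô integral has variance (by the Itô isometry) sigma^2 * int_0^t exp(-2 theta (t - s)) ds = sigma^2 * (1 - exp(-2 theta t)) / (2 theta), independent of x_0.
With theta = 3, sigma = 5/3:
  Var(X_t) = (5/3)^2 * (1 - exp(-2*3 t)) / (2 * 3) = 25/54 - 25*exp(-6*t)/54.
As t -> infinity, exp(-2*3 t) -> 0, so the stationary variance is sigma^2 / (2 theta) = 25/54.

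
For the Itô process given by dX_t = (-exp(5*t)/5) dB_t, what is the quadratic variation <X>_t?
<X>_t = exp(10*t)/250 - 1/250

For an Itô process dX_t = a(t) dt + b(t) dB_t, the quadratic variation is <X>_t = int_0^t b(s)^2 ds (the drift term does not contribute). Here b(s) = -exp(5*s)/5, so
  b(s)^2 = exp(10*s)/25.
Integrating from 0 to t:
  <X>_t = int_0^t (exp(10*s)/25) ds = exp(10*t)/250 - 1/250.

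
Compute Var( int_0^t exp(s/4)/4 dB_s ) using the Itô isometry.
Var = exp(t/2)/8 - 1/8

The Itô integral of a deterministic integrand f(s) has mean 0 because each increment f(s) * (B_{s+ds} - B_s) has mean 0. By the Itô isometry:
  Var( int_0^t f(s) dB_s ) = E[ (int_0^t f(s) dB_s)^2 ] = int_0^t f(s)^2 ds.
Here f(s) = exp(s/4)/4, so f(s)^2 = exp(s/2)/16. Integrate:
  int_0^t (exp(s/2)/16) ds = exp(t/2)/8 - 1/8.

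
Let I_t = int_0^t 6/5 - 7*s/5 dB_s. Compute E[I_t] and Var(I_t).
E[I_t] = 0; Var(I_t) = t*(49*t^2 - 126*t + 108)/75

The Itô integral of a deterministic integrand f(s) has mean 0 because each increment f(s) * (B_{s+ds} - B_s) has mean 0. By the Itô isometry:
  Var( int_0^t f(s) dB_s ) = E[ (int_0^t f(s) dB_s)^2 ] = int_0^t f(s)^2 ds.
Here f(s) = 6/5 - 7*s/5, so f(s)^2 = (7*s - 6)^2/25. Integrate:
  int_0^t ((7*s - 6)^2/25) ds = t*(49*t^2 - 126*t + 108)/75.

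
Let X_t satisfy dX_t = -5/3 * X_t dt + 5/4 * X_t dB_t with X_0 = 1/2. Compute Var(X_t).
Var(X_t) = (exp(25*t/16) - 1)*exp(-10*t/3)/4

For GBM dX = mu X dt + sigma X dB with X_0 = x_0, apply Itô to Y = log X: dY = (mu - sigma^2/2) dt + sigma dB, so Y_t = log(x_0) + (mu - sigma^2/2) t + sigma B_t and hence X_t = x_0 * exp((mu - sigma^2/2) t + sigma B_t).
With mu = -5/3, sigma = 5/4, x_0 = 1/2, this gives:
  X_t = 1/2 * exp((-235/96) * t + (5/4) * B_t).
Since sigma*B_t ~ Normal(0, sigma^2 t), E[exp(sigma*B_t)] = exp(sigma^2 t / 2); so E[X_t] = x_0 * exp((mu - sigma^2/2) t) * exp(sigma^2 t / 2) = x_0 * exp(mu t) = exp(-5*t/3)/2.
Var(X_t) = E[X_t^2] - (E[X_t])^2 = x_0^2 * exp(2 mu t) * (exp(sigma^2 t) - 1) = (exp(25*t/16) - 1)*exp(-10*t/3)/4.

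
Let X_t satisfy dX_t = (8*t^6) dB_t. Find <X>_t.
<X>_t = 64*t^13/13

For an Itô process dX_t = a(t) dt + b(t) dB_t, the quadratic variation is <X>_t = int_0^t b(s)^2 ds (the drift term does not contribute). Here b(s) = 8*s^6, so
  b(s)^2 = 64*s^12.
Integrating from 0 to t:
  <X>_t = int_0^t (64*s^12) ds = 64*t^13/13.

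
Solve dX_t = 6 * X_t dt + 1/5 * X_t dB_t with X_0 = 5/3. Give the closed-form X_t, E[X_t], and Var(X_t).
X_t = 5/3 * exp((299/50) t + (1/5) B_t); E[X_t] = 5*exp(6*t)/3; Var(X_t) = 25*(exp(t/25) - 1)*exp(12*t)/9

For GBM dX = mu X dt + sigma X dB with X_0 = x_0, apply Itô to Y = log X: dY = (mu - sigma^2/2) dt + sigma dB, so Y_t = log(x_0) + (mu - sigma^2/2) t + sigma B_t and hence X_t = x_0 * exp((mu - sigma^2/2) t + sigma B_t).
With mu = 6, sigma = 1/5, x_0 = 5/3, this gives:
  X_t = 5/3 * exp((299/50) * t + (1/5) * B_t).
Since sigma*B_t ~ Normal(0, sigma^2 t), E[exp(sigma*B_t)] = exp(sigma^2 t / 2); so E[X_t] = x_0 * exp((mu - sigma^2/2) t) * exp(sigma^2 t / 2) = x_0 * exp(mu t) = 5*exp(6*t)/3.
Var(X_t) = E[X_t^2] - (E[X_t])^2 = x_0^2 * exp(2 mu t) * (exp(sigma^2 t) - 1) = 25*(exp(t/25) - 1)*exp(12*t)/9.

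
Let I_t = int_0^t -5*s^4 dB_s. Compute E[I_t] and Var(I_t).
E[I_t] = 0; Var(I_t) = 25*t^9/9

The Itô integral of a deterministic integrand f(s) has mean 0 because each increment f(s) * (B_{s+ds} - B_s) has mean 0. By the Itô isometry:
  Var( int_0^t f(s) dB_s ) = E[ (int_0^t f(s) dB_s)^2 ] = int_0^t f(s)^2 ds.
Here f(s) = -5*s^4, so f(s)^2 = 25*s^8. Integrate:
  int_0^t (25*s^8) ds = 25*t^9/9.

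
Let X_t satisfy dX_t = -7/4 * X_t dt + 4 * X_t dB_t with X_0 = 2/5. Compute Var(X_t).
Var(X_t) = (4*exp(16*t) - 4)*exp(-7*t/2)/25

For GBM dX = mu X dt + sigma X dB with X_0 = x_0, apply Itô to Y = log X: dY = (mu - sigma^2/2) dt + sigma dB, so Y_t = log(x_0) + (mu - sigma^2/2) t + sigma B_t and hence X_t = x_0 * exp((mu - sigma^2/2) t + sigma B_t).
With mu = -7/4, sigma = 4, x_0 = 2/5, this gives:
  X_t = 2/5 * exp((-39/4) * t + (4) * B_t).
Since sigma*B_t ~ Normal(0, sigma^2 t), E[exp(sigma*B_t)] = exp(sigma^2 t / 2); so E[X_t] = x_0 * exp((mu - sigma^2/2) t) * exp(sigma^2 t / 2) = x_0 * exp(mu t) = 2*exp(-7*t/4)/5.
Var(X_t) = E[X_t^2] - (E[X_t])^2 = x_0^2 * exp(2 mu t) * (exp(sigma^2 t) - 1) = (4*exp(16*t) - 4)*exp(-7*t/2)/25.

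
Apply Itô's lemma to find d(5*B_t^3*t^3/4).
d(5*B_t^3*t^3/4) = (15*B_t*t^2*(B_t^2 + t)/4) dt + (15*B_t^2*t^3/4) dB_t

Itô's formula for f(t, x): d f(t, B_t) = (f_t + (1/2) f_xx) dt + f_x dB_t. Compute partials of f(t, x) = 5*t^3*x^3/4:
  f_t(t,x)  = 15*t^2*x^3/4
  f_x(t,x)  = 15*t^3*x^2/4
  f_xx(t,x) = 15*t^3*x/2
Assemble drift = f_t + (1/2) f_xx = 15*t^2*x*(t + x^2)/4 and diffusion = f_x = 15*t^3*x^2/4. Substituting x = B_t:
  d(5*B_t^3*t^3/4) = (15*B_t*t^2*(B_t^2 + t)/4) dt + (15*B_t^2*t^3/4) dB_t.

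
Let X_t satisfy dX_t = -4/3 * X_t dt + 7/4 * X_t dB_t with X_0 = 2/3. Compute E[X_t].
E[X_t] = 2*exp(-4*t/3)/3

For GBM dX = mu X dt + sigma X dB with X_0 = x_0, apply Itô to Y = log X: dY = (mu - sigma^2/2) dt + sigma dB, so Y_t = log(x_0) + (mu - sigma^2/2) t + sigma B_t and hence X_t = x_0 * exp((mu - sigma^2/2) t + sigma B_t).
With mu = -4/3, sigma = 7/4, x_0 = 2/3, this gives:
  X_t = 2/3 * exp((-275/96) * t + (7/4) * B_t).
Since sigma*B_t ~ Normal(0, sigma^2 t), E[exp(sigma*B_t)] = exp(sigma^2 t / 2); so E[X_t] = x_0 * exp((mu - sigma^2/2) t) * exp(sigma^2 t / 2) = x_0 * exp(mu t) = 2*exp(-4*t/3)/3.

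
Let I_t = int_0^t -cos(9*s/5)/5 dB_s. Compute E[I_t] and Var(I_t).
E[I_t] = 0; Var(I_t) = t/50 + sin(18*t/5)/180

The Itô integral of a deterministic integrand f(s) has mean 0 because each increment f(s) * (B_{s+ds} - B_s) has mean 0. By the Itô isometry:
  Var( int_0^t f(s) dB_s ) = E[ (int_0^t f(s) dB_s)^2 ] = int_0^t f(s)^2 ds.
Here f(s) = -cos(9*s/5)/5, so f(s)^2 = cos(9*s/5)^2/25. Integrate:
  int_0^t (cos(9*s/5)^2/25) ds = t/50 + sin(18*t/5)/180.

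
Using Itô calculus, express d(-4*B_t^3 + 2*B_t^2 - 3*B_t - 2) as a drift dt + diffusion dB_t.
d(-4*B_t^3 + 2*B_t^2 - 3*B_t - 2) = (2 - 12*B_t) dt + (-12*B_t^2 + 4*B_t - 3) dB_t

Itô's formula for f(B_t) gives d f(B_t) = f'(B_t) dB_t + (1/2) f''(B_t) dt. Compute derivatives of f(x) = -4*x^3 + 2*x^2 - 3*x - 2:
  f'(x)  = -12*x^2 + 4*x - 3
  f''(x) = 4 - 24*x
Substitute x = B_t and multiply the f'' term by 1/2:
  drift     = (1/2) * (4 - 24*x) evaluated at B_t = 2 - 12*B_t
  diffusion = (-12*x^2 + 4*x - 3) evaluated at B_t = -12*B_t^2 + 4*B_t - 3
Therefore d(-4*B_t^3 + 2*B_t^2 - 3*B_t - 2) = (2 - 12*B_t) dt + (-12*B_t^2 + 4*B_t - 3) dB_t.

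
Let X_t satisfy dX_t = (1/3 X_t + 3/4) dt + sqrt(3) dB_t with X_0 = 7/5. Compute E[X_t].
E[X_t] = 73*exp(t/3)/20 - 9/4

Taking expectations and using E[dB_t] = 0, the mean m(t) = E[X_t] satisfies the ODE m'(t) = a m(t) + b with m(0) = x_0. With a = 1/3, b = 3/4, x_0 = 7/5, the solution is
  m(t) = x_0 * exp(a t) + (b/a) * (exp(a t) - 1)
       = (7/5) * exp((1/3) t) + ((3/4)/(1/3)) * (exp((1/3) t) - 1)
       = 73*exp(t/3)/20 - 9/4.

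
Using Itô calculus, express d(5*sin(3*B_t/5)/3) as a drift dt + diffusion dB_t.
d(5*sin(3*B_t/5)/3) = (-3*sin(3*B_t/5)/10) dt + (cos(3*B_t/5)) dB_t

Itô's formula for f(B_t) gives d f(B_t) = f'(B_t) dB_t + (1/2) f''(B_t) dt. Compute derivatives of f(x) = 5*sin(3*x/5)/3:
  f'(x)  = cos(3*x/5)
  f''(x) = -3*sin(3*x/5)/5
Substitute x = B_t and multiply the f'' term by 1/2:
  drift     = (1/2) * (-3*sin(3*x/5)/5) evaluated at B_t = -3*sin(3*B_t/5)/10
  diffusion = (cos(3*x/5)) evaluated at B_t = cos(3*B_t/5)
Therefore d(5*sin(3*B_t/5)/3) = (-3*sin(3*B_t/5)/10) dt + (cos(3*B_t/5)) dB_t.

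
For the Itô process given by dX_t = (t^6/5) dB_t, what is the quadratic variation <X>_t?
<X>_t = t^13/325

For an Itô process dX_t = a(t) dt + b(t) dB_t, the quadratic variation is <X>_t = int_0^t b(s)^2 ds (the drift term does not contribute). Here b(s) = s^6/5, so
  b(s)^2 = s^12/25.
Integrating from 0 to t:
  <X>_t = int_0^t (s^12/25) ds = t^13/325.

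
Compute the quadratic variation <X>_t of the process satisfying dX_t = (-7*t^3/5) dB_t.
<X>_t = 7*t^7/25

For an Itô process dX_t = a(t) dt + b(t) dB_t, the quadratic variation is <X>_t = int_0^t b(s)^2 ds (the drift term does not contribute). Here b(s) = -7*s^3/5, so
  b(s)^2 = 49*s^6/25.
Integrating from 0 to t:
  <X>_t = int_0^t (49*s^6/25) ds = 7*t^7/25.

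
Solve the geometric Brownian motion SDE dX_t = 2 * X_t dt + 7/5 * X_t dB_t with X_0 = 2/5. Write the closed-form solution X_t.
X_t = 2/5 * exp((51/50) * t + (7/5) * B_t)

For GBM dX = mu X dt + sigma X dB with X_0 = x_0, apply Itô to Y = log X: dY = (mu - sigma^2/2) dt + sigma dB, so Y_t = log(x_0) + (mu - sigma^2/2) t + sigma B_t and hence X_t = x_0 * exp((mu - sigma^2/2) t + sigma B_t).
With mu = 2, sigma = 7/5, x_0 = 2/5, this gives:
  X_t = 2/5 * exp((51/50) * t + (7/5) * B_t).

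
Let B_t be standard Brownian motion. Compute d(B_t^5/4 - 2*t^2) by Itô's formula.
d(B_t^5/4 - 2*t^2) = (5*B_t^3/2 - 4*t) dt + (5*B_t^4/4) dB_t

Itô's formula for f(t, x): d f(t, B_t) = (f_t + (1/2) f_xx) dt + f_x dB_t. Compute partials of f(t, x) = -2*t^2 + x^5/4:
  f_t(t,x)  = -4*t
  f_x(t,x)  = 5*x^4/4
  f_xx(t,x) = 5*x^3
Assemble drift = f_t + (1/2) f_xx = -4*t + 5*x^3/2 and diffusion = f_x = 5*x^4/4. Substituting x = B_t:
  d(B_t^5/4 - 2*t^2) = (5*B_t^3/2 - 4*t) dt + (5*B_t^4/4) dB_t.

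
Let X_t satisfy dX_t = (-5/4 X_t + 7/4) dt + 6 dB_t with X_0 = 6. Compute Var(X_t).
Var(X_t) = 72/5 - 72*exp(-5*t/2)/5

The variance V(t) = Var(X_t) satisfies V'(t) = 2 a V(t) + c^2 with V(0) = 0 (drift coefficient is linear in X, diffusion is constant). With a = -5/4, c = 6, the solution is
  V(t) = (c^2 / (2 a)) * (exp(2 a t) - 1)
       = (6^2 / (2*(-5/4))) * (exp((-5/2) t) - 1)
       = 72/5 - 72*exp(-5*t/2)/5.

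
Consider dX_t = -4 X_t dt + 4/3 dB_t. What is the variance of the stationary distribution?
lim Var(X_t) = 2/9

The OU SDE dX = -theta X dt + sigma dB admits the integrating factor exp(theta t): d(exp(theta t) X_t) = sigma exp(theta t) dB_t. Integrating from 0 to t gives X_t = x_0 * exp(-theta t) + sigma * int_0^t exp(-theta (t-s)) dB_s for any initial x_0. The Itô integral has variance (by the Itô isometry) sigma^2 * int_0^t exp(-2 theta (t - s)) ds = sigma^2 * (1 - exp(-2 theta t)) / (2 theta), independent of x_0.
With theta = 4, sigma = 4/3:
  Var(X_t) = (4/3)^2 * (1 - exp(-2*4 t)) / (2 * 4) = 2/9 - 2*exp(-8*t)/9.
As t -> infinity, exp(-2*4 t) -> 0, so the stationary variance is sigma^2 / (2 theta) = 2/9.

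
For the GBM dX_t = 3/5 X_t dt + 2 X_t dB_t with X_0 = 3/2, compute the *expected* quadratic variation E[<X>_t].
E[<X>_t] = 45*exp(26*t/5)/26 - 45/26

<X>_t = int_0^t (2 * X_s)^2 ds. Taking expectation inside the integral: E[<X>_t] = 2^2 * int_0^t E[X_s^2] ds. For GBM, E[X_s^2] = x_0^2 * exp((2 mu + sigma^2) s). Integrating:
  E[<X>_t] = 2^2 * (3/2)^2 * (exp((2*(3/5) + 2^2) t) - 1) / (2*(3/5) + 2^2)
           = 2^2 * (3/2)^2 * (exp((26/5) t) - 1) / (26/5) = 45*exp(26*t/5)/26 - 45/26.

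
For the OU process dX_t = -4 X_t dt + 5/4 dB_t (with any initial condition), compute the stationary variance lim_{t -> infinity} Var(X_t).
lim Var(X_t) = 25/128

The OU SDE dX = -theta X dt + sigma dB admits the integrating factor exp(theta t): d(exp(theta t) X_t) = sigma exp(theta t) dB_t. Integrating from 0 to t gives X_t = x_0 * exp(-theta t) + sigma * int_0^t exp(-theta (t-s)) dB_s for any initial x_0. The Itô integral has variance (by the Itô isometry) sigma^2 * int_0^t exp(-2 theta (t - s)) ds = sigma^2 * (1 - exp(-2 theta t)) / (2 theta), independent of x_0.
With theta = 4, sigma = 5/4:
  Var(X_t) = (5/4)^2 * (1 - exp(-2*4 t)) / (2 * 4) = 25/128 - 25*exp(-8*t)/128.
As t -> infinity, exp(-2*4 t) -> 0, so the stationary variance is sigma^2 / (2 theta) = 25/128.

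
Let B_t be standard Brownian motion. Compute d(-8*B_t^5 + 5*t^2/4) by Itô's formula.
d(-8*B_t^5 + 5*t^2/4) = (-80*B_t^3 + 5*t/2) dt + (-40*B_t^4) dB_t

Itô's formula for f(t, x): d f(t, B_t) = (f_t + (1/2) f_xx) dt + f_x dB_t. Compute partials of f(t, x) = 5*t^2/4 - 8*x^5:
  f_t(t,x)  = 5*t/2
  f_x(t,x)  = -40*x^4
  f_xx(t,x) = -160*x^3
Assemble drift = f_t + (1/2) f_xx = 5*t/2 - 80*x^3 and diffusion = f_x = -40*x^4. Substituting x = B_t:
  d(-8*B_t^5 + 5*t^2/4) = (-80*B_t^3 + 5*t/2) dt + (-40*B_t^4) dB_t.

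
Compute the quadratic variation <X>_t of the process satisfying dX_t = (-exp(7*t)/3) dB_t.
<X>_t = exp(14*t)/126 - 1/126

For an Itô process dX_t = a(t) dt + b(t) dB_t, the quadratic variation is <X>_t = int_0^t b(s)^2 ds (the drift term does not contribute). Here b(s) = -exp(7*s)/3, so
  b(s)^2 = exp(14*s)/9.
Integrating from 0 to t:
  <X>_t = int_0^t (exp(14*s)/9) ds = exp(14*t)/126 - 1/126.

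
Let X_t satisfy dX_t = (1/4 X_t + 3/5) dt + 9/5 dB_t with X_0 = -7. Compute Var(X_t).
Var(X_t) = 162*exp(t/2)/25 - 162/25

The variance V(t) = Var(X_t) satisfies V'(t) = 2 a V(t) + c^2 with V(0) = 0 (drift coefficient is linear in X, diffusion is constant). With a = 1/4, c = 9/5, the solution is
  V(t) = (c^2 / (2 a)) * (exp(2 a t) - 1)
       = ((9/5)^2 / (2*(1/4))) * (exp((1/2) t) - 1)
       = 162*exp(t/2)/25 - 162/25.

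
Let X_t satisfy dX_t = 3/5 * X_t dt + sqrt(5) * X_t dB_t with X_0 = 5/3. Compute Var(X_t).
Var(X_t) = 25*(exp(5*t) - 1)*exp(6*t/5)/9

For GBM dX = mu X dt + sigma X dB with X_0 = x_0, apply Itô to Y = log X: dY = (mu - sigma^2/2) dt + sigma dB, so Y_t = log(x_0) + (mu - sigma^2/2) t + sigma B_t and hence X_t = x_0 * exp((mu - sigma^2/2) t + sigma B_t).
With mu = 3/5, sigma = sqrt(5), x_0 = 5/3, this gives:
  X_t = 5/3 * exp((-19/10) * t + (sqrt(5)) * B_t).
Since sigma*B_t ~ Normal(0, sigma^2 t), E[exp(sigma*B_t)] = exp(sigma^2 t / 2); so E[X_t] = x_0 * exp((mu - sigma^2/2) t) * exp(sigma^2 t / 2) = x_0 * exp(mu t) = 5*exp(3*t/5)/3.
Var(X_t) = E[X_t^2] - (E[X_t])^2 = x_0^2 * exp(2 mu t) * (exp(sigma^2 t) - 1) = 25*(exp(5*t) - 1)*exp(6*t/5)/9.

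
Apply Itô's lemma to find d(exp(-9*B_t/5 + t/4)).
d(exp(-9*B_t/5 + t/4)) = (187*exp(-9*B_t/5 + t/4)/100) dt + (-9*exp(-9*B_t/5 + t/4)/5) dB_t

Itô's formula for f(t, x): d f(t, B_t) = (f_t + (1/2) f_xx) dt + f_x dB_t. Compute partials of f(t, x) = exp(t/4 - 9*x/5):
  f_t(t,x)  = exp(t/4 - 9*x/5)/4
  f_x(t,x)  = -9*exp(t/4 - 9*x/5)/5
  f_xx(t,x) = 81*exp(t/4 - 9*x/5)/25
Assemble drift = f_t + (1/2) f_xx = 187*exp(t/4 - 9*x/5)/100 and diffusion = f_x = -9*exp(t/4 - 9*x/5)/5. Substituting x = B_t:
  d(exp(-9*B_t/5 + t/4)) = (187*exp(-9*B_t/5 + t/4)/100) dt + (-9*exp(-9*B_t/5 + t/4)/5) dB_t.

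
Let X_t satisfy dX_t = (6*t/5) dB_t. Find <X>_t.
<X>_t = 12*t^3/25

For an Itô process dX_t = a(t) dt + b(t) dB_t, the quadratic variation is <X>_t = int_0^t b(s)^2 ds (the drift term does not contribute). Here b(s) = 6*s/5, so
  b(s)^2 = 36*s^2/25.
Integrating from 0 to t:
  <X>_t = int_0^t (36*s^2/25) ds = 12*t^3/25.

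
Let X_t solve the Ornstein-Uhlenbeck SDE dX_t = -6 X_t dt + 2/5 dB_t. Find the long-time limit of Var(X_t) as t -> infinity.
lim Var(X_t) = 1/75

The OU SDE dX = -theta X dt + sigma dB admits the integrating factor exp(theta t): d(exp(theta t) X_t) = sigma exp(theta t) dB_t. Integrating from 0 to t gives X_t = x_0 * exp(-theta t) + sigma * int_0^t exp(-theta (t-s)) dB_s for any initial x_0. The Itô integral has variance (by the Itô isometry) sigma^2 * int_0^t exp(-2 theta (t - s)) ds = sigma^2 * (1 - exp(-2 theta t)) / (2 theta), independent of x_0.
With theta = 6, sigma = 2/5:
  Var(X_t) = (2/5)^2 * (1 - exp(-2*6 t)) / (2 * 6) = 1/75 - exp(-12*t)/75.
As t -> infinity, exp(-2*6 t) -> 0, so the stationary variance is sigma^2 / (2 theta) = 1/75.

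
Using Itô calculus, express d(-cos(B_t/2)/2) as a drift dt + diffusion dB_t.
d(-cos(B_t/2)/2) = (cos(B_t/2)/16) dt + (sin(B_t/2)/4) dB_t

Itô's formula for f(B_t) gives d f(B_t) = f'(B_t) dB_t + (1/2) f''(B_t) dt. Compute derivatives of f(x) = -cos(x/2)/2:
  f'(x)  = sin(x/2)/4
  f''(x) = cos(x/2)/8
Substitute x = B_t and multiply the f'' term by 1/2:
  drift     = (1/2) * (cos(x/2)/8) evaluated at B_t = cos(B_t/2)/16
  diffusion = (sin(x/2)/4) evaluated at B_t = sin(B_t/2)/4
Therefore d(-cos(B_t/2)/2) = (cos(B_t/2)/16) dt + (sin(B_t/2)/4) dB_t.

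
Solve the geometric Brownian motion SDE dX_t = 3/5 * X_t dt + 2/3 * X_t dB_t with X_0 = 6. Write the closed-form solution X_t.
X_t = 6 * exp((17/45) * t + (2/3) * B_t)

For GBM dX = mu X dt + sigma X dB with X_0 = x_0, apply Itô to Y = log X: dY = (mu - sigma^2/2) dt + sigma dB, so Y_t = log(x_0) + (mu - sigma^2/2) t + sigma B_t and hence X_t = x_0 * exp((mu - sigma^2/2) t + sigma B_t).
With mu = 3/5, sigma = 2/3, x_0 = 6, this gives:
  X_t = 6 * exp((17/45) * t + (2/3) * B_t).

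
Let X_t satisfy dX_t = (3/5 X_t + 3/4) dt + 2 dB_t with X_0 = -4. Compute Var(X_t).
Var(X_t) = 10*exp(6*t/5)/3 - 10/3

The variance V(t) = Var(X_t) satisfies V'(t) = 2 a V(t) + c^2 with V(0) = 0 (drift coefficient is linear in X, diffusion is constant). With a = 3/5, c = 2, the solution is
  V(t) = (c^2 / (2 a)) * (exp(2 a t) - 1)
       = (2^2 / (2*(3/5))) * (exp((6/5) t) - 1)
       = 10*exp(6*t/5)/3 - 10/3.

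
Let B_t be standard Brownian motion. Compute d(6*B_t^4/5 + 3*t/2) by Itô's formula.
d(6*B_t^4/5 + 3*t/2) = (36*B_t^2/5 + 3/2) dt + (24*B_t^3/5) dB_t

Itô's formula for f(t, x): d f(t, B_t) = (f_t + (1/2) f_xx) dt + f_x dB_t. Compute partials of f(t, x) = 3*t/2 + 6*x^4/5:
  f_t(t,x)  = 3/2
  f_x(t,x)  = 24*x^3/5
  f_xx(t,x) = 72*x^2/5
Assemble drift = f_t + (1/2) f_xx = 36*x^2/5 + 3/2 and diffusion = f_x = 24*x^3/5. Substituting x = B_t:
  d(6*B_t^4/5 + 3*t/2) = (36*B_t^2/5 + 3/2) dt + (24*B_t^3/5) dB_t.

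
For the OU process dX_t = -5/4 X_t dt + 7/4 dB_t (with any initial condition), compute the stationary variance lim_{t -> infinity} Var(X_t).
lim Var(X_t) = 49/40

The OU SDE dX = -theta X dt + sigma dB admits the integrating factor exp(theta t): d(exp(theta t) X_t) = sigma exp(theta t) dB_t. Integrating from 0 to t gives X_t = x_0 * exp(-theta t) + sigma * int_0^t exp(-theta (t-s)) dB_s for any initial x_0. The Itô integral has variance (by the Itô isometry) sigma^2 * int_0^t exp(-2 theta (t - s)) ds = sigma^2 * (1 - exp(-2 theta t)) / (2 theta), independent of x_0.
With theta = 5/4, sigma = 7/4:
  Var(X_t) = (7/4)^2 * (1 - exp(-2*5/4 t)) / (2 * 5/4) = 49/40 - 49*exp(-5*t/2)/40.
As t -> infinity, exp(-2*5/4 t) -> 0, so the stationary variance is sigma^2 / (2 theta) = 49/40.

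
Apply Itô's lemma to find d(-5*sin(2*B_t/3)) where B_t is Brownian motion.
d(-5*sin(2*B_t/3)) = (10*sin(2*B_t/3)/9) dt + (-10*cos(2*B_t/3)/3) dB_t

Itô's formula for f(B_t) gives d f(B_t) = f'(B_t) dB_t + (1/2) f''(B_t) dt. Compute derivatives of f(x) = -5*sin(2*x/3):
  f'(x)  = -10*cos(2*x/3)/3
  f''(x) = 20*sin(2*x/3)/9
Substitute x = B_t and multiply the f'' term by 1/2:
  drift     = (1/2) * (20*sin(2*x/3)/9) evaluated at B_t = 10*sin(2*B_t/3)/9
  diffusion = (-10*cos(2*x/3)/3) evaluated at B_t = -10*cos(2*B_t/3)/3
Therefore d(-5*sin(2*B_t/3)) = (10*sin(2*B_t/3)/9) dt + (-10*cos(2*B_t/3)/3) dB_t.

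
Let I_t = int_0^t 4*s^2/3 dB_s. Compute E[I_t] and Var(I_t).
E[I_t] = 0; Var(I_t) = 16*t^5/45

The Itô integral of a deterministic integrand f(s) has mean 0 because each increment f(s) * (B_{s+ds} - B_s) has mean 0. By the Itô isometry:
  Var( int_0^t f(s) dB_s ) = E[ (int_0^t f(s) dB_s)^2 ] = int_0^t f(s)^2 ds.
Here f(s) = 4*s^2/3, so f(s)^2 = 16*s^4/9. Integrate:
  int_0^t (16*s^4/9) ds = 16*t^5/45.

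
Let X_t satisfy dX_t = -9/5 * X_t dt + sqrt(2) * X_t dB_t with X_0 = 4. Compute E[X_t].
E[X_t] = 4*exp(-9*t/5)

For GBM dX = mu X dt + sigma X dB with X_0 = x_0, apply Itô to Y = log X: dY = (mu - sigma^2/2) dt + sigma dB, so Y_t = log(x_0) + (mu - sigma^2/2) t + sigma B_t and hence X_t = x_0 * exp((mu - sigma^2/2) t + sigma B_t).
With mu = -9/5, sigma = sqrt(2), x_0 = 4, this gives:
  X_t = 4 * exp((-14/5) * t + (sqrt(2)) * B_t).
Since sigma*B_t ~ Normal(0, sigma^2 t), E[exp(sigma*B_t)] = exp(sigma^2 t / 2); so E[X_t] = x_0 * exp((mu - sigma^2/2) t) * exp(sigma^2 t / 2) = x_0 * exp(mu t) = 4*exp(-9*t/5).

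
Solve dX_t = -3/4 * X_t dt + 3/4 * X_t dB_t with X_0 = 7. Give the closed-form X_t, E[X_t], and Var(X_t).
X_t = 7 * exp((-33/32) t + (3/4) B_t); E[X_t] = 7*exp(-3*t/4); Var(X_t) = (49*exp(9*t/16) - 49)*exp(-3*t/2)

For GBM dX = mu X dt + sigma X dB with X_0 = x_0, apply Itô to Y = log X: dY = (mu - sigma^2/2) dt + sigma dB, so Y_t = log(x_0) + (mu - sigma^2/2) t + sigma B_t and hence X_t = x_0 * exp((mu - sigma^2/2) t + sigma B_t).
With mu = -3/4, sigma = 3/4, x_0 = 7, this gives:
  X_t = 7 * exp((-33/32) * t + (3/4) * B_t).
Since sigma*B_t ~ Normal(0, sigma^2 t), E[exp(sigma*B_t)] = exp(sigma^2 t / 2); so E[X_t] = x_0 * exp((mu - sigma^2/2) t) * exp(sigma^2 t / 2) = x_0 * exp(mu t) = 7*exp(-3*t/4).
Var(X_t) = E[X_t^2] - (E[X_t])^2 = x_0^2 * exp(2 mu t) * (exp(sigma^2 t) - 1) = (49*exp(9*t/16) - 49)*exp(-3*t/2).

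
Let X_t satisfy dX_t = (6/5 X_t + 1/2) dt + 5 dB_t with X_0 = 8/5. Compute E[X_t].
E[X_t] = 121*exp(6*t/5)/60 - 5/12

Taking expectations and using E[dB_t] = 0, the mean m(t) = E[X_t] satisfies the ODE m'(t) = a m(t) + b with m(0) = x_0. With a = 6/5, b = 1/2, x_0 = 8/5, the solution is
  m(t) = x_0 * exp(a t) + (b/a) * (exp(a t) - 1)
       = (8/5) * exp((6/5) t) + ((1/2)/(6/5)) * (exp((6/5) t) - 1)
       = 121*exp(6*t/5)/60 - 5/12.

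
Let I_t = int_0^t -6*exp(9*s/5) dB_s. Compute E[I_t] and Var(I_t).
E[I_t] = 0; Var(I_t) = 10*exp(18*t/5) - 10

The Itô integral of a deterministic integrand f(s) has mean 0 because each increment f(s) * (B_{s+ds} - B_s) has mean 0. By the Itô isometry:
  Var( int_0^t f(s) dB_s ) = E[ (int_0^t f(s) dB_s)^2 ] = int_0^t f(s)^2 ds.
Here f(s) = -6*exp(9*s/5), so f(s)^2 = 36*exp(18*s/5). Integrate:
  int_0^t (36*exp(18*s/5)) ds = 10*exp(18*t/5) - 10.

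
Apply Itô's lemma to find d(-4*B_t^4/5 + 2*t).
d(-4*B_t^4/5 + 2*t) = (2 - 24*B_t^2/5) dt + (-16*B_t^3/5) dB_t

Itô's formula for f(t, x): d f(t, B_t) = (f_t + (1/2) f_xx) dt + f_x dB_t. Compute partials of f(t, x) = 2*t - 4*x^4/5:
  f_t(t,x)  = 2
  f_x(t,x)  = -16*x^3/5
  f_xx(t,x) = -48*x^2/5
Assemble drift = f_t + (1/2) f_xx = 2 - 24*x^2/5 and diffusion = f_x = -16*x^3/5. Substituting x = B_t:
  d(-4*B_t^4/5 + 2*t) = (2 - 24*B_t^2/5) dt + (-16*B_t^3/5) dB_t.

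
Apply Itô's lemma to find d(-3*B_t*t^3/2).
d(-3*B_t*t^3/2) = (-9*B_t*t^2/2) dt + (-3*t^3/2) dB_t

Itô's formula for f(t, x): d f(t, B_t) = (f_t + (1/2) f_xx) dt + f_x dB_t. Compute partials of f(t, x) = -3*t^3*x/2:
  f_t(t,x)  = -9*t^2*x/2
  f_x(t,x)  = -3*t^3/2
  f_xx(t,x) = 0
Assemble drift = f_t + (1/2) f_xx = -9*t^2*x/2 and diffusion = f_x = -3*t^3/2. Substituting x = B_t:
  d(-3*B_t*t^3/2) = (-9*B_t*t^2/2) dt + (-3*t^3/2) dB_t.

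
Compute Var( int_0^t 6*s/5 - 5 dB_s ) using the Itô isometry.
Var = t*(12*t^2 - 150*t + 625)/25

The Itô integral of a deterministic integrand f(s) has mean 0 because each increment f(s) * (B_{s+ds} - B_s) has mean 0. By the Itô isometry:
  Var( int_0^t f(s) dB_s ) = E[ (int_0^t f(s) dB_s)^2 ] = int_0^t f(s)^2 ds.
Here f(s) = 6*s/5 - 5, so f(s)^2 = (6*s - 25)^2/25. Integrate:
  int_0^t ((6*s - 25)^2/25) ds = t*(12*t^2 - 150*t + 625)/25.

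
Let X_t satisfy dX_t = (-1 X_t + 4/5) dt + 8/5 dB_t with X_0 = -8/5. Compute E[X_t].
E[X_t] = 4/5 - 12*exp(-t)/5

Taking expectations and using E[dB_t] = 0, the mean m(t) = E[X_t] satisfies the ODE m'(t) = a m(t) + b with m(0) = x_0. With a = -1, b = 4/5, x_0 = -8/5, the solution is
  m(t) = x_0 * exp(a t) + (b/a) * (exp(a t) - 1)
       = (-8/5) * exp((-1) t) + ((4/5)/(-1)) * (exp((-1) t) - 1)
       = 4/5 - 12*exp(-t)/5.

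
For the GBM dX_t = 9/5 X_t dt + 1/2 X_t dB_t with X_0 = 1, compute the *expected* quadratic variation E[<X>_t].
E[<X>_t] = 5*exp(77*t/20)/77 - 5/77

<X>_t = int_0^t ((1/2) * X_s)^2 ds. Taking expectation inside the integral: E[<X>_t] = (1/2)^2 * int_0^t E[X_s^2] ds. For GBM, E[X_s^2] = x_0^2 * exp((2 mu + sigma^2) s). Integrating:
  E[<X>_t] = (1/2)^2 * 1^2 * (exp((2*(9/5) + (1/2)^2) t) - 1) / (2*(9/5) + (1/2)^2)
           = (1/2)^2 * 1^2 * (exp((77/20) t) - 1) / (77/20) = 5*exp(77*t/20)/77 - 5/77.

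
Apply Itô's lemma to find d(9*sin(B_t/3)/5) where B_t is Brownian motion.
d(9*sin(B_t/3)/5) = (-sin(B_t/3)/10) dt + (3*cos(B_t/3)/5) dB_t

Itô's formula for f(B_t) gives d f(B_t) = f'(B_t) dB_t + (1/2) f''(B_t) dt. Compute derivatives of f(x) = 9*sin(x/3)/5:
  f'(x)  = 3*cos(x/3)/5
  f''(x) = -sin(x/3)/5
Substitute x = B_t and multiply the f'' term by 1/2:
  drift     = (1/2) * (-sin(x/3)/5) evaluated at B_t = -sin(B_t/3)/10
  diffusion = (3*cos(x/3)/5) evaluated at B_t = 3*cos(B_t/3)/5
Therefore d(9*sin(B_t/3)/5) = (-sin(B_t/3)/10) dt + (3*cos(B_t/3)/5) dB_t.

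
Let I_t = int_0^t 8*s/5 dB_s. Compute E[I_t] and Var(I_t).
E[I_t] = 0; Var(I_t) = 64*t^3/75

The Itô integral of a deterministic integrand f(s) has mean 0 because each increment f(s) * (B_{s+ds} - B_s) has mean 0. By the Itô isometry:
  Var( int_0^t f(s) dB_s ) = E[ (int_0^t f(s) dB_s)^2 ] = int_0^t f(s)^2 ds.
Here f(s) = 8*s/5, so f(s)^2 = 64*s^2/25. Integrate:
  int_0^t (64*s^2/25) ds = 64*t^3/75.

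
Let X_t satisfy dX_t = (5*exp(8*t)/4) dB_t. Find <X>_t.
<X>_t = 25*exp(16*t)/256 - 25/256

For an Itô process dX_t = a(t) dt + b(t) dB_t, the quadratic variation is <X>_t = int_0^t b(s)^2 ds (the drift term does not contribute). Here b(s) = 5*exp(8*s)/4, so
  b(s)^2 = 25*exp(16*s)/16.
Integrating from 0 to t:
  <X>_t = int_0^t (25*exp(16*s)/16) ds = 25*exp(16*t)/256 - 25/256.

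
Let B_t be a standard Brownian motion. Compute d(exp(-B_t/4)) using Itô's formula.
d(exp(-B_t/4)) = (exp(-B_t/4)/32) dt + (-exp(-B_t/4)/4) dB_t

Itô's formula for f(B_t) gives d f(B_t) = f'(B_t) dB_t + (1/2) f''(B_t) dt. Compute derivatives of f(x) = exp(-x/4):
  f'(x)  = -exp(-x/4)/4
  f''(x) = exp(-x/4)/16
Substitute x = B_t and multiply the f'' term by 1/2:
  drift     = (1/2) * (exp(-x/4)/16) evaluated at B_t = exp(-B_t/4)/32
  diffusion = (-exp(-x/4)/4) evaluated at B_t = -exp(-B_t/4)/4
Therefore d(exp(-B_t/4)) = (exp(-B_t/4)/32) dt + (-exp(-B_t/4)/4) dB_t.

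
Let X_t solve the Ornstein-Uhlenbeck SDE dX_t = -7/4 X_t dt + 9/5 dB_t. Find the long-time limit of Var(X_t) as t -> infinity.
lim Var(X_t) = 162/175

The OU SDE dX = -theta X dt + sigma dB admits the integrating factor exp(theta t): d(exp(theta t) X_t) = sigma exp(theta t) dB_t. Integrating from 0 to t gives X_t = x_0 * exp(-theta t) + sigma * int_0^t exp(-theta (t-s)) dB_s for any initial x_0. The Itô integral has variance (by the Itô isometry) sigma^2 * int_0^t exp(-2 theta (t - s)) ds = sigma^2 * (1 - exp(-2 theta t)) / (2 theta), independent of x_0.
With theta = 7/4, sigma = 9/5:
  Var(X_t) = (9/5)^2 * (1 - exp(-2*7/4 t)) / (2 * 7/4) = 162/175 - 162*exp(-7*t/2)/175.
As t -> infinity, exp(-2*7/4 t) -> 0, so the stationary variance is sigma^2 / (2 theta) = 162/175.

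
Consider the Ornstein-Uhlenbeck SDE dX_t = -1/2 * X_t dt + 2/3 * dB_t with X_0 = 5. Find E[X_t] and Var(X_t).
E[X_t] = 5*exp(-t/2); Var(X_t) = 4/9 - 4*exp(-t)/9

The OU SDE dX = -theta X dt + sigma dB admits the integrating factor exp(theta t): d(exp(theta t) X_t) = sigma exp(theta t) dB_t. Integrating from 0 to t:
  X_t = x_0 * exp(-theta t) + sigma * int_0^t exp(-theta (t-s)) dB_s.
The Itô integral has mean 0 and (by the Itô isometry) variance sigma^2 * int_0^t exp(-2 theta (t - s)) ds = sigma^2 * (1 - exp(-2 theta t)) / (2 theta).
With theta = 1/2, sigma = 2/3, x_0 = 5:
  E[X_t] = 5 * exp(-1/2 t) = 5*exp(-t/2)
  Var(X_t) = (2/3)^2 * (1 - exp(-2*1/2 t)) / (2 * 1/2) = 4/9 - 4*exp(-t)/9.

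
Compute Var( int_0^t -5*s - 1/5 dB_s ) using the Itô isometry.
Var = t*(625*t^2 + 75*t + 3)/75

The Itô integral of a deterministic integrand f(s) has mean 0 because each increment f(s) * (B_{s+ds} - B_s) has mean 0. By the Itô isometry:
  Var( int_0^t f(s) dB_s ) = E[ (int_0^t f(s) dB_s)^2 ] = int_0^t f(s)^2 ds.
Here f(s) = -5*s - 1/5, so f(s)^2 = (25*s + 1)^2/25. Integrate:
  int_0^t ((25*s + 1)^2/25) ds = t*(625*t^2 + 75*t + 3)/75.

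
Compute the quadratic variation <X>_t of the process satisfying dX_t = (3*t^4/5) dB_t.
<X>_t = t^9/25

For an Itô process dX_t = a(t) dt + b(t) dB_t, the quadratic variation is <X>_t = int_0^t b(s)^2 ds (the drift term does not contribute). Here b(s) = 3*s^4/5, so
  b(s)^2 = 9*s^8/25.
Integrating from 0 to t:
  <X>_t = int_0^t (9*s^8/25) ds = t^9/25.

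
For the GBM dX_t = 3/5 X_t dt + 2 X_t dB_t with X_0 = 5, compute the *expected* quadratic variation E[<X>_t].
E[<X>_t] = 250*exp(26*t/5)/13 - 250/13

<X>_t = int_0^t (2 * X_s)^2 ds. Taking expectation inside the integral: E[<X>_t] = 2^2 * int_0^t E[X_s^2] ds. For GBM, E[X_s^2] = x_0^2 * exp((2 mu + sigma^2) s). Integrating:
  E[<X>_t] = 2^2 * 5^2 * (exp((2*(3/5) + 2^2) t) - 1) / (2*(3/5) + 2^2)
           = 2^2 * 5^2 * (exp((26/5) t) - 1) / (26/5) = 250*exp(26*t/5)/13 - 250/13.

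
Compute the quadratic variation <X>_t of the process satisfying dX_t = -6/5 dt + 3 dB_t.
<X>_t = 9*t

For an Itô process dX_t = a(t) dt + b(t) dB_t, the quadratic variation is <X>_t = int_0^t b(s)^2 ds (the drift term does not contribute). Here b(s) = 3, so
  b(s)^2 = 9.
Integrating from 0 to t:
  <X>_t = int_0^t (9) ds = 9*t.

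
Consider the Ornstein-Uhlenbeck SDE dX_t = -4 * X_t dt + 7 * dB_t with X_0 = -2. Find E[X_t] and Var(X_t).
E[X_t] = -2*exp(-4*t); Var(X_t) = 49/8 - 49*exp(-8*t)/8

The OU SDE dX = -theta X dt + sigma dB admits the integrating factor exp(theta t): d(exp(theta t) X_t) = sigma exp(theta t) dB_t. Integrating from 0 to t:
  X_t = x_0 * exp(-theta t) + sigma * int_0^t exp(-theta (t-s)) dB_s.
The Itô integral has mean 0 and (by the Itô isometry) variance sigma^2 * int_0^t exp(-2 theta (t - s)) ds = sigma^2 * (1 - exp(-2 theta t)) / (2 theta).
With theta = 4, sigma = 7, x_0 = -2:
  E[X_t] = -2 * exp(-4 t) = -2*exp(-4*t)
  Var(X_t) = (7)^2 * (1 - exp(-2*4 t)) / (2 * 4) = 49/8 - 49*exp(-8*t)/8.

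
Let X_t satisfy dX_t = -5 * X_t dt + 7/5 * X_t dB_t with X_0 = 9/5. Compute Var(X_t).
Var(X_t) = (81*exp(49*t/25) - 81)*exp(-10*t)/25

For GBM dX = mu X dt + sigma X dB with X_0 = x_0, apply Itô to Y = log X: dY = (mu - sigma^2/2) dt + sigma dB, so Y_t = log(x_0) + (mu - sigma^2/2) t + sigma B_t and hence X_t = x_0 * exp((mu - sigma^2/2) t + sigma B_t).
With mu = -5, sigma = 7/5, x_0 = 9/5, this gives:
  X_t = 9/5 * exp((-299/50) * t + (7/5) * B_t).
Since sigma*B_t ~ Normal(0, sigma^2 t), E[exp(sigma*B_t)] = exp(sigma^2 t / 2); so E[X_t] = x_0 * exp((mu - sigma^2/2) t) * exp(sigma^2 t / 2) = x_0 * exp(mu t) = 9*exp(-5*t)/5.
Var(X_t) = E[X_t^2] - (E[X_t])^2 = x_0^2 * exp(2 mu t) * (exp(sigma^2 t) - 1) = (81*exp(49*t/25) - 81)*exp(-10*t)/25.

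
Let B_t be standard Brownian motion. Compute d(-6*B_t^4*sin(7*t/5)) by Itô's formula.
d(-6*B_t^4*sin(7*t/5)) = (B_t^2*(-42*B_t^2*cos(7*t/5)/5 - 36*sin(7*t/5))) dt + (-24*B_t^3*sin(7*t/5)) dB_t

Itô's formula for f(t, x): d f(t, B_t) = (f_t + (1/2) f_xx) dt + f_x dB_t. Compute partials of f(t, x) = -6*x^4*sin(7*t/5):
  f_t(t,x)  = -42*x^4*cos(7*t/5)/5
  f_x(t,x)  = -24*x^3*sin(7*t/5)
  f_xx(t,x) = -72*x^2*sin(7*t/5)
Assemble drift = f_t + (1/2) f_xx = x^2*(-42*x^2*cos(7*t/5)/5 - 36*sin(7*t/5)) and diffusion = f_x = -24*x^3*sin(7*t/5). Substituting x = B_t:
  d(-6*B_t^4*sin(7*t/5)) = (B_t^2*(-42*B_t^2*cos(7*t/5)/5 - 36*sin(7*t/5))) dt + (-24*B_t^3*sin(7*t/5)) dB_t.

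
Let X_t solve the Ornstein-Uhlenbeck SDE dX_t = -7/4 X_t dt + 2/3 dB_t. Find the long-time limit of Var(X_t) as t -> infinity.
lim Var(X_t) = 8/63

The OU SDE dX = -theta X dt + sigma dB admits the integrating factor exp(theta t): d(exp(theta t) X_t) = sigma exp(theta t) dB_t. Integrating from 0 to t gives X_t = x_0 * exp(-theta t) + sigma * int_0^t exp(-theta (t-s)) dB_s for any initial x_0. The Itô integral has variance (by the Itô isometry) sigma^2 * int_0^t exp(-2 theta (t - s)) ds = sigma^2 * (1 - exp(-2 theta t)) / (2 theta), independent of x_0.
With theta = 7/4, sigma = 2/3:
  Var(X_t) = (2/3)^2 * (1 - exp(-2*7/4 t)) / (2 * 7/4) = 8/63 - 8*exp(-7*t/2)/63.
As t -> infinity, exp(-2*7/4 t) -> 0, so the stationary variance is sigma^2 / (2 theta) = 8/63.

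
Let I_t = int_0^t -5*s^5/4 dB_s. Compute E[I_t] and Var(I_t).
E[I_t] = 0; Var(I_t) = 25*t^11/176

The Itô integral of a deterministic integrand f(s) has mean 0 because each increment f(s) * (B_{s+ds} - B_s) has mean 0. By the Itô isometry:
  Var( int_0^t f(s) dB_s ) = E[ (int_0^t f(s) dB_s)^2 ] = int_0^t f(s)^2 ds.
Here f(s) = -5*s^5/4, so f(s)^2 = 25*s^10/16. Integrate:
  int_0^t (25*s^10/16) ds = 25*t^11/176.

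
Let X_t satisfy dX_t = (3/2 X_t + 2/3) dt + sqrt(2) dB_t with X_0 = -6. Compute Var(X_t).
Var(X_t) = 2*exp(3*t)/3 - 2/3

The variance V(t) = Var(X_t) satisfies V'(t) = 2 a V(t) + c^2 with V(0) = 0 (drift coefficient is linear in X, diffusion is constant). With a = 3/2, c = sqrt(2), the solution is
  V(t) = (c^2 / (2 a)) * (exp(2 a t) - 1)
       = (sqrt(2)^2 / (2*(3/2))) * (exp(3 t) - 1)
       = 2*exp(3*t)/3 - 2/3.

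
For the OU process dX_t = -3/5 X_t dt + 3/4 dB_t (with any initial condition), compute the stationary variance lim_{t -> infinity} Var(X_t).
lim Var(X_t) = 15/32

The OU SDE dX = -theta X dt + sigma dB admits the integrating factor exp(theta t): d(exp(theta t) X_t) = sigma exp(theta t) dB_t. Integrating from 0 to t gives X_t = x_0 * exp(-theta t) + sigma * int_0^t exp(-theta (t-s)) dB_s for any initial x_0. The Itô integral has variance (by the Itô isometry) sigma^2 * int_0^t exp(-2 theta (t - s)) ds = sigma^2 * (1 - exp(-2 theta t)) / (2 theta), independent of x_0.
With theta = 3/5, sigma = 3/4:
  Var(X_t) = (3/4)^2 * (1 - exp(-2*3/5 t)) / (2 * 3/5) = 15/32 - 15*exp(-6*t/5)/32.
As t -> infinity, exp(-2*3/5 t) -> 0, so the stationary variance is sigma^2 / (2 theta) = 15/32.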